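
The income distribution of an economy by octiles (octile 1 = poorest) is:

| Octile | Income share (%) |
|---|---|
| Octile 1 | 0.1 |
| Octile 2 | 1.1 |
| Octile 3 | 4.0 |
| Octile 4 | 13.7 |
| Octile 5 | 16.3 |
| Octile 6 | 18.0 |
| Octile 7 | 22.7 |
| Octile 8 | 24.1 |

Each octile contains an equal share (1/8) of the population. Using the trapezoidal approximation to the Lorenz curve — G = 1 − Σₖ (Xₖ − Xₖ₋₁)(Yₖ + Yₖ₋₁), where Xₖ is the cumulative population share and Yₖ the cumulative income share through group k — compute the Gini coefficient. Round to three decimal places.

0.401

Cumulative income shares Yₖ: 0.0010, 0.0120, 0.0520, 0.1890, 0.3520, 0.5320, 0.7590, 1.0000
Σ (Xₖ−Xₖ₋₁)(Yₖ+Yₖ₋₁) = (1/8)(0.0010+0.0000) + (1/8)(0.0120+0.0010) + (1/8)(0.0520+0.0120) + (1/8)(0.1890+0.0520) + (1/8)(0.3520+0.1890) + (1/8)(0.5320+0.3520) + (1/8)(0.7590+0.5320) + (1/8)(1.0000+0.7590)
  = 0.0001 + 0.0016 + 0.0080 + 0.0301 + 0.0676 + 0.1105 + 0.1614 + 0.2199 = 0.5992
G = 1 − 0.5992 = 0.4008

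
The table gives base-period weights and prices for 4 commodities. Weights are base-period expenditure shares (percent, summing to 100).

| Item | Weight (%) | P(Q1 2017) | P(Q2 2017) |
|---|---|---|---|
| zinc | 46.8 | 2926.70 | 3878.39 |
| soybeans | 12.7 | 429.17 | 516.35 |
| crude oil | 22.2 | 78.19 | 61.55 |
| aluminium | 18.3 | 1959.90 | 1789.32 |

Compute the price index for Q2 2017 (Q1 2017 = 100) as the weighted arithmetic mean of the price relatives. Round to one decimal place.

zinc: 46.8 × (3878.39/2926.70) = 46.8 × 1.325175 = 62.0182
soybeans: 12.7 × (516.35/429.17) = 12.7 × 1.203136 = 15.2798
crude oil: 22.2 × (61.55/78.19) = 22.2 × 0.787185 = 17.4755
aluminium: 18.3 × (1789.32/1959.90) = 18.3 × 0.912965 = 16.7073
Index = Σ wᵢ·(p₁ᵢ/p₀ᵢ) = 62.0182 + 15.2798 + 17.4755 + 16.7073 = 111.4808

111.5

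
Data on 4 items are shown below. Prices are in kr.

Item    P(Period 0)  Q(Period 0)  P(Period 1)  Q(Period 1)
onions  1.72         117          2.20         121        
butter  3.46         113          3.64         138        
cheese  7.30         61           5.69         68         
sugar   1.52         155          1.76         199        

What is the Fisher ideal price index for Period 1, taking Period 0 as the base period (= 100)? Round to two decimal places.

101.32

Laspeyres component (base-period weights):
ΣP(Period 1)Q(Period 0) = 2.20×117 + 3.64×113 + 5.69×61 + 1.76×155 = 257.4 + 411.32 + 347.09 + 272.8 = 1288.61
ΣP(Period 0)Q(Period 0) = 1.72×117 + 3.46×113 + 7.30×61 + 1.52×155 = 201.24 + 390.98 + 445.3 + 235.6 = 1273.12
L = 1288.61 / 1273.12 × 100 = 101.2167
Paasche component (current-period weights):
ΣP(Period 1)Q(Period 1) = 2.20×121 + 3.64×138 + 5.69×68 + 1.76×199 = 266.2 + 502.32 + 386.92 + 350.24 = 1505.68
ΣP(Period 0)Q(Period 1) = 1.72×121 + 3.46×138 + 7.30×68 + 1.52×199 = 208.12 + 477.48 + 496.4 + 302.48 = 1484.48
P = 1505.68 / 1484.48 × 100 = 101.4281
Fisher = √(L × P) = √(101.2167 × 101.4281) = 101.3223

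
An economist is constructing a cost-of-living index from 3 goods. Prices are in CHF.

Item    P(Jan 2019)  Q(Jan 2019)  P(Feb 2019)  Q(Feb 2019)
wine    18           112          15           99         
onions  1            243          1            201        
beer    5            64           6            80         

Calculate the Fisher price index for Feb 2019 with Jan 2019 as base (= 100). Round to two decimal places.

Laspeyres component (base-period weights):
ΣP(Feb 2019)Q(Jan 2019) = 15×112 + 1×243 + 6×64 = 1680 + 243 + 384 = 2307
ΣP(Jan 2019)Q(Jan 2019) = 18×112 + 1×243 + 5×64 = 2016 + 243 + 320 = 2579
L = 2307 / 2579 × 100 = 89.4533
Paasche component (current-period weights):
ΣP(Feb 2019)Q(Feb 2019) = 15×99 + 1×201 + 6×80 = 1485 + 201 + 480 = 2166
ΣP(Jan 2019)Q(Feb 2019) = 18×99 + 1×201 + 5×80 = 1782 + 201 + 400 = 2383
P = 2166 / 2383 × 100 = 90.8938
Fisher = √(L × P) = √(89.4533 × 90.8938) = 90.1707

90.17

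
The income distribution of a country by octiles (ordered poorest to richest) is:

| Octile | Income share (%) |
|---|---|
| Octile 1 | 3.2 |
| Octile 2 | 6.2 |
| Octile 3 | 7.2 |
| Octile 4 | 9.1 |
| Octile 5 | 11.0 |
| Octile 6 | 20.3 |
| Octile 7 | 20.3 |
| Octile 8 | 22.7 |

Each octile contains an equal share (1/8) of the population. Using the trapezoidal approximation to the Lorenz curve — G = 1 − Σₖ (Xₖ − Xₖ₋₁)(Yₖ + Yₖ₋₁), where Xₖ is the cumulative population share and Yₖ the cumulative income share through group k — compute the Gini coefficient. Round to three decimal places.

0.310

Cumulative income shares Yₖ: 0.0320, 0.0940, 0.1660, 0.2570, 0.3670, 0.5700, 0.7730, 1.0000
Σ (Xₖ−Xₖ₋₁)(Yₖ+Yₖ₋₁) = (1/8)(0.0320+0.0000) + (1/8)(0.0940+0.0320) + (1/8)(0.1660+0.0940) + (1/8)(0.2570+0.1660) + (1/8)(0.3670+0.2570) + (1/8)(0.5700+0.3670) + (1/8)(0.7730+0.5700) + (1/8)(1.0000+0.7730)
  = 0.0040 + 0.0158 + 0.0325 + 0.0529 + 0.0780 + 0.1171 + 0.1679 + 0.2216 = 0.6898
G = 1 − 0.6898 = 0.3102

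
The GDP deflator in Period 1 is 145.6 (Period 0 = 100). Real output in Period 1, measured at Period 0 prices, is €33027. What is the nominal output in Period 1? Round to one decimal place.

48087.3

Nominal = Real × (Index/100) = 33027 × (145.6/100)
        = 33027 × 1.456 = 48087.3120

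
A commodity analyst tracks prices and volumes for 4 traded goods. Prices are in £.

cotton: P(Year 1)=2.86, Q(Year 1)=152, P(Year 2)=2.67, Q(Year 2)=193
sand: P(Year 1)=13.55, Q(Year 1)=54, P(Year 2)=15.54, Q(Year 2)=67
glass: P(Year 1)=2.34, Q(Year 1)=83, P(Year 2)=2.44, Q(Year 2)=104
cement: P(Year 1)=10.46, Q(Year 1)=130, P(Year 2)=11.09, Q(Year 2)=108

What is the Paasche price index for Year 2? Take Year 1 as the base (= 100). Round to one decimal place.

Paasche price index uses current-period quantities as weights.
ΣP(Year 2)·Q(Year 2) = 2.67×193 + 15.54×67 + 2.44×104 + 11.09×108 = 515.31 + 1041.18 + 253.76 + 1197.72 = 3007.97
ΣP(Year 1)·Q(Year 2) = 2.86×193 + 13.55×67 + 2.34×104 + 10.46×108 = 551.98 + 907.85 + 243.36 + 1129.68 = 2832.87
Index = 3007.97 / 2832.87 × 100 = 106.1810

106.2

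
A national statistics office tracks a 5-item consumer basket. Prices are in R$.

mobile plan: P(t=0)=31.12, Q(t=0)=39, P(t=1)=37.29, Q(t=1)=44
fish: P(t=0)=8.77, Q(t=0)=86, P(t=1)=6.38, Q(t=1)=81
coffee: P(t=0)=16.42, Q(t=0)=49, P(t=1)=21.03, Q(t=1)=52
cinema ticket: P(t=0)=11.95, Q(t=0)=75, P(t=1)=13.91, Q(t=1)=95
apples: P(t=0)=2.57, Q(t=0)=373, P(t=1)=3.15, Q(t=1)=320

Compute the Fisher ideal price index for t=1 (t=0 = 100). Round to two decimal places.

113.79

Laspeyres component (base-period weights):
ΣP(t=1)Q(t=0) = 37.29×39 + 6.38×86 + 21.03×49 + 13.91×75 + 3.15×373 = 1454.31 + 548.68 + 1030.47 + 1043.25 + 1174.95 = 5251.66
ΣP(t=0)Q(t=0) = 31.12×39 + 8.77×86 + 16.42×49 + 11.95×75 + 2.57×373 = 1213.68 + 754.22 + 804.58 + 896.25 + 958.61 = 4627.34
L = 5251.66 / 4627.34 × 100 = 113.4920
Paasche component (current-period weights):
ΣP(t=1)Q(t=1) = 37.29×44 + 6.38×81 + 21.03×52 + 13.91×95 + 3.15×320 = 1640.76 + 516.78 + 1093.56 + 1321.45 + 1008 = 5580.55
ΣP(t=0)Q(t=1) = 31.12×44 + 8.77×81 + 16.42×52 + 11.95×95 + 2.57×320 = 1369.28 + 710.37 + 853.84 + 1135.25 + 822.4 = 4891.14
P = 5580.55 / 4891.14 × 100 = 114.0951
Fisher = √(L × P) = √(113.4920 × 114.0951) = 113.7931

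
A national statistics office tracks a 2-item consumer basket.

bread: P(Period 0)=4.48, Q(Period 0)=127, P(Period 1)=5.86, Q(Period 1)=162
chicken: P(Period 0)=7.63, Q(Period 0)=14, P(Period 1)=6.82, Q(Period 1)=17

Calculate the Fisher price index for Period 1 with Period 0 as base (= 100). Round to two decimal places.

124.39

Laspeyres component (base-period weights):
ΣP(Period 1)Q(Period 0) = 5.86×127 + 6.82×14 = 744.22 + 95.48 = 839.7
ΣP(Period 0)Q(Period 0) = 4.48×127 + 7.63×14 = 568.96 + 106.82 = 675.78
L = 839.7 / 675.78 × 100 = 124.2564
Paasche component (current-period weights):
ΣP(Period 1)Q(Period 1) = 5.86×162 + 6.82×17 = 949.32 + 115.94 = 1065.26
ΣP(Period 0)Q(Period 1) = 4.48×162 + 7.63×17 = 725.76 + 129.71 = 855.47
P = 1065.26 / 855.47 × 100 = 124.5234
Fisher = √(L × P) = √(124.2564 × 124.5234) = 124.3898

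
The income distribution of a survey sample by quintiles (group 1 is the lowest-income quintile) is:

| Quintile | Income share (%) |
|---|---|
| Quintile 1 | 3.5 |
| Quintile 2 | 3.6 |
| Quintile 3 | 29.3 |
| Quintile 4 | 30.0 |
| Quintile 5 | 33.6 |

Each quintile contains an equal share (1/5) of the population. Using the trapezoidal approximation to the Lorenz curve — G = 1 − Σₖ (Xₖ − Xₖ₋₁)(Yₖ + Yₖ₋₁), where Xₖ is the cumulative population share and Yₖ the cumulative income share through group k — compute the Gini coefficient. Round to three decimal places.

Cumulative income shares Yₖ: 0.0350, 0.0710, 0.3640, 0.6640, 1.0000
Σ (Xₖ−Xₖ₋₁)(Yₖ+Yₖ₋₁) = (1/5)(0.0350+0.0000) + (1/5)(0.0710+0.0350) + (1/5)(0.3640+0.0710) + (1/5)(0.6640+0.3640) + (1/5)(1.0000+0.6640)
  = 0.0070 + 0.0212 + 0.0870 + 0.2056 + 0.3328 = 0.6536
G = 1 − 0.6536 = 0.3464

0.346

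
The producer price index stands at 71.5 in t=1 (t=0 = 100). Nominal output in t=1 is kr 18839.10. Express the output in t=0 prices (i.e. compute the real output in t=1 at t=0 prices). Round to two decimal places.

Real = Nominal ÷ (Index/100) = 18839.10 ÷ (71.5/100)
     = 18839.10 ÷ 0.715 = 26348.3916

26348.39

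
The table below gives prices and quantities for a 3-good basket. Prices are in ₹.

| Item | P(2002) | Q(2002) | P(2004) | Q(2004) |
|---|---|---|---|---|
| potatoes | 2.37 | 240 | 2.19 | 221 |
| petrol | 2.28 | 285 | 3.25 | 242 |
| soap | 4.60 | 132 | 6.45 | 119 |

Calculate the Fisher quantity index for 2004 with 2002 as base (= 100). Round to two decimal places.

88.69

Laspeyres component (base-period weights):
ΣP(2002)Q(2004) = 2.37×221 + 2.28×242 + 4.60×119 = 523.77 + 551.76 + 547.4 = 1622.93
ΣP(2002)Q(2002) = 2.37×240 + 2.28×285 + 4.60×132 = 568.8 + 649.8 + 607.2 = 1825.8
L = 1622.93 / 1825.8 × 100 = 88.8887
Paasche component (current-period weights):
ΣP(2004)Q(2004) = 2.19×221 + 3.25×242 + 6.45×119 = 483.99 + 786.5 + 767.55 = 2038.04
ΣP(2004)Q(2002) = 2.19×240 + 3.25×285 + 6.45×132 = 525.6 + 926.25 + 851.4 = 2303.25
P = 2038.04 / 2303.25 × 100 = 88.4854
Fisher = √(L × P) = √(88.8887 × 88.4854) = 88.6868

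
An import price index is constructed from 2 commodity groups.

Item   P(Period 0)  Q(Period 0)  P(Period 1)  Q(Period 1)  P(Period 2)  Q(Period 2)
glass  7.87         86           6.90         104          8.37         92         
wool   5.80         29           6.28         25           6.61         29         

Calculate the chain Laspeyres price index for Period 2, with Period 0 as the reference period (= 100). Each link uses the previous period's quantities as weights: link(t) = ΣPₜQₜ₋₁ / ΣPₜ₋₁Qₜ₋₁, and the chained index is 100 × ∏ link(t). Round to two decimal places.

108.68

Link Period 0→Period 1:
ΣP(Period 1)Q(Period 0) = 6.90×86 + 6.28×29 = 593.4 + 182.12 = 775.52
ΣP(Period 0)Q(Period 0) = 7.87×86 + 5.80×29 = 676.82 + 168.2 = 845.02
link = 775.52/845.02 = 0.917753
Link Period 1→Period 2:
ΣP(Period 2)Q(Period 1) = 8.37×104 + 6.61×25 = 870.48 + 165.25 = 1035.73
ΣP(Period 1)Q(Period 1) = 6.90×104 + 6.28×25 = 717.6 + 157 = 874.6
link = 1035.73/874.6 = 1.184233
Chained index = 100 × 0.917753 × 1.184233 = 108.6834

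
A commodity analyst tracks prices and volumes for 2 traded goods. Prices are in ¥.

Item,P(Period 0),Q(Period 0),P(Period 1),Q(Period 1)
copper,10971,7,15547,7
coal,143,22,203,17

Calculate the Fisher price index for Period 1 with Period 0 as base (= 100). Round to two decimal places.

141.72

Laspeyres component (base-period weights):
ΣP(Period 1)Q(Period 0) = 15547×7 + 203×22 = 108829 + 4466 = 113295
ΣP(Period 0)Q(Period 0) = 10971×7 + 143×22 = 76797 + 3146 = 79943
L = 113295 / 79943 × 100 = 141.7197
Paasche component (current-period weights):
ΣP(Period 1)Q(Period 1) = 15547×7 + 203×17 = 108829 + 3451 = 112280
ΣP(Period 0)Q(Period 1) = 10971×7 + 143×17 = 76797 + 2431 = 79228
P = 112280 / 79228 × 100 = 141.7176
Fisher = √(L × P) = √(141.7197 × 141.7176) = 141.7186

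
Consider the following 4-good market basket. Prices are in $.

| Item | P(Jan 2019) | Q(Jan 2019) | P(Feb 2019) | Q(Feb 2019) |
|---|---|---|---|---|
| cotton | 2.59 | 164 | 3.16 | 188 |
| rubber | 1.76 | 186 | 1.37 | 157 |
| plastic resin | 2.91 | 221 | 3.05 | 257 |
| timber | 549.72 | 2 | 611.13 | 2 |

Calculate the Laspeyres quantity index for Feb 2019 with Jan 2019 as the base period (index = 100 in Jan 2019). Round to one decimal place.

104.6

Laspeyres quantity index uses base-period prices as weights.
ΣP(Jan 2019)·Q(Feb 2019) = 2.59×188 + 1.76×157 + 2.91×257 + 549.72×2 = 486.92 + 276.32 + 747.87 + 1099.44 = 2610.55
ΣP(Jan 2019)·Q(Jan 2019) = 2.59×164 + 1.76×186 + 2.91×221 + 549.72×2 = 424.76 + 327.36 + 643.11 + 1099.44 = 2494.67
Index = 2610.55 / 2494.67 × 100 = 104.6451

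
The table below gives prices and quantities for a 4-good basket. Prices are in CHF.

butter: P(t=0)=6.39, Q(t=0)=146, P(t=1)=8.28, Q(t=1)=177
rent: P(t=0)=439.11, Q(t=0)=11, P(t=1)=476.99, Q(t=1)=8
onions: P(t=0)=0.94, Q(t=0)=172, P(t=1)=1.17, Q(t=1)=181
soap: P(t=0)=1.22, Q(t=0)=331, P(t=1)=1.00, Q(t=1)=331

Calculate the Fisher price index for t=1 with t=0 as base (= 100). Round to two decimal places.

Laspeyres component (base-period weights):
ΣP(t=1)Q(t=0) = 8.28×146 + 476.99×11 + 1.17×172 + 1.00×331 = 1208.88 + 5246.89 + 201.24 + 331 = 6988.01
ΣP(t=0)Q(t=0) = 6.39×146 + 439.11×11 + 0.94×172 + 1.22×331 = 932.94 + 4830.21 + 161.68 + 403.82 = 6328.65
L = 6988.01 / 6328.65 × 100 = 110.4187
Paasche component (current-period weights):
ΣP(t=1)Q(t=1) = 8.28×177 + 476.99×8 + 1.17×181 + 1.00×331 = 1465.56 + 3815.92 + 211.77 + 331 = 5824.25
ΣP(t=0)Q(t=1) = 6.39×177 + 439.11×8 + 0.94×181 + 1.22×331 = 1131.03 + 3512.88 + 170.14 + 403.82 = 5217.87
P = 5824.25 / 5217.87 × 100 = 111.6212
Fisher = √(L × P) = √(110.4187 × 111.6212) = 111.0183

111.02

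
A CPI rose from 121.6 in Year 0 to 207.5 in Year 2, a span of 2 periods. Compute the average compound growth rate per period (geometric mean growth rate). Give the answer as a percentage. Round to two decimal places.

Growth factor = (207.5/121.6)^(1/2) = (1.706414)^(1/2) = 1.306298
Growth rate = 1.306298 − 1 = 0.306298 = 30.6298%

30.63%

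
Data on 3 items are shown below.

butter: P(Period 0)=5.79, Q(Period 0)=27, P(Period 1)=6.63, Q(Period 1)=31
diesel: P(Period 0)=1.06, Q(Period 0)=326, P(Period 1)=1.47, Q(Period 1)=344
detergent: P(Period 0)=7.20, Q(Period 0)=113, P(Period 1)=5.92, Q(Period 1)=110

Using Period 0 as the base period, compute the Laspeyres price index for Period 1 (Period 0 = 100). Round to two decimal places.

100.89

Laspeyres price index uses base-period quantities as weights.
ΣP(Period 1)·Q(Period 0) = 6.63×27 + 1.47×326 + 5.92×113 = 179.01 + 479.22 + 668.96 = 1327.19
ΣP(Period 0)·Q(Period 0) = 5.79×27 + 1.06×326 + 7.20×113 = 156.33 + 345.56 + 813.6 = 1315.49
Index = 1327.19 / 1315.49 × 100 = 100.8894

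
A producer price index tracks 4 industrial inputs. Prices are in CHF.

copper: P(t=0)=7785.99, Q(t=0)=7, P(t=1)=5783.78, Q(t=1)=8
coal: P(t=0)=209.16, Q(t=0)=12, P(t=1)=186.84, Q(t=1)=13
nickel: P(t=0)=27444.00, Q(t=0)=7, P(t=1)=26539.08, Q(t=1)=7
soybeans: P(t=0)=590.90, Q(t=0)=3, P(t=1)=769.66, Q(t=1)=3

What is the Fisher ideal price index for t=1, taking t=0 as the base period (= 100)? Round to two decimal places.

Laspeyres component (base-period weights):
ΣP(t=1)Q(t=0) = 5783.78×7 + 186.84×12 + 26539.08×7 + 769.66×3 = 40486.46 + 2242.08 + 185773.56 + 2308.98 = 230811.08
ΣP(t=0)Q(t=0) = 7785.99×7 + 209.16×12 + 27444.00×7 + 590.90×3 = 54501.93 + 2509.92 + 192108 + 1772.7 = 250892.55
L = 230811.08 / 250892.55 × 100 = 91.9960
Paasche component (current-period weights):
ΣP(t=1)Q(t=1) = 5783.78×8 + 186.84×13 + 26539.08×7 + 769.66×3 = 46270.24 + 2428.92 + 185773.56 + 2308.98 = 236781.7
ΣP(t=0)Q(t=1) = 7785.99×8 + 209.16×13 + 27444.00×7 + 590.90×3 = 62287.92 + 2719.08 + 192108 + 1772.7 = 258887.7
P = 236781.7 / 258887.7 × 100 = 91.4612
Fisher = √(L × P) = √(91.9960 × 91.4612) = 91.7282

91.73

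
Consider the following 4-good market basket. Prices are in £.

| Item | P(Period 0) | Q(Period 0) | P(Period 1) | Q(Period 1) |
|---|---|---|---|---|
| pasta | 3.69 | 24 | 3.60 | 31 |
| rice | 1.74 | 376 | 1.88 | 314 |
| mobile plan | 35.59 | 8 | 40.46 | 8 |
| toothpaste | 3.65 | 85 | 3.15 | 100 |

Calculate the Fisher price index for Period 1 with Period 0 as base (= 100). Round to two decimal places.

Laspeyres component (base-period weights):
ΣP(Period 1)Q(Period 0) = 3.60×24 + 1.88×376 + 40.46×8 + 3.15×85 = 86.4 + 706.88 + 323.68 + 267.75 = 1384.71
ΣP(Period 0)Q(Period 0) = 3.69×24 + 1.74×376 + 35.59×8 + 3.65×85 = 88.56 + 654.24 + 284.72 + 310.25 = 1337.77
L = 1384.71 / 1337.77 × 100 = 103.5088
Paasche component (current-period weights):
ΣP(Period 1)Q(Period 1) = 3.60×31 + 1.88×314 + 40.46×8 + 3.15×100 = 111.6 + 590.32 + 323.68 + 315 = 1340.6
ΣP(Period 0)Q(Period 1) = 3.69×31 + 1.74×314 + 35.59×8 + 3.65×100 = 114.39 + 546.36 + 284.72 + 365 = 1310.47
P = 1340.6 / 1310.47 × 100 = 102.2992
Fisher = √(L × P) = √(103.5088 × 102.2992) = 102.9022

102.90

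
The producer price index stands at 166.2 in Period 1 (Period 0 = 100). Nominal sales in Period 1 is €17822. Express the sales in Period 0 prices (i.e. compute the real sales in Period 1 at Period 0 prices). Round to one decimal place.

10723.2

Real = Nominal ÷ (Index/100) = 17822 ÷ (166.2/100)
     = 17822 ÷ 1.662 = 10723.2250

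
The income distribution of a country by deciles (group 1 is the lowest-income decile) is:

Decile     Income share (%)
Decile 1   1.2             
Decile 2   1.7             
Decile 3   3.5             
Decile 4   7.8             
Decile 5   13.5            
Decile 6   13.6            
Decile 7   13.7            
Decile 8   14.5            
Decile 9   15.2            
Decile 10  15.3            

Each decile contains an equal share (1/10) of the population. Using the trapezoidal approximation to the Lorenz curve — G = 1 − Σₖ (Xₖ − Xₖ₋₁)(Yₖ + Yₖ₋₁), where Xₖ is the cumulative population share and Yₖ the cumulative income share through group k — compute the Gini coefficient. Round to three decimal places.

0.294

Cumulative income shares Yₖ: 0.0120, 0.0290, 0.0640, 0.1420, 0.2770, 0.4130, 0.5500, 0.6950, 0.8470, 1.0000
Σ (Xₖ−Xₖ₋₁)(Yₖ+Yₖ₋₁) = (1/10)(0.0120+0.0000) + (1/10)(0.0290+0.0120) + (1/10)(0.0640+0.0290) + (1/10)(0.1420+0.0640) + (1/10)(0.2770+0.1420) + (1/10)(0.4130+0.2770) + (1/10)(0.5500+0.4130) + (1/10)(0.6950+0.5500) + (1/10)(0.8470+0.6950) + (1/10)(1.0000+0.8470)
  = 0.0012 + 0.0041 + 0.0093 + 0.0206 + 0.0419 + 0.0690 + 0.0963 + 0.1245 + 0.1542 + 0.1847 = 0.7058
G = 1 − 0.7058 = 0.2942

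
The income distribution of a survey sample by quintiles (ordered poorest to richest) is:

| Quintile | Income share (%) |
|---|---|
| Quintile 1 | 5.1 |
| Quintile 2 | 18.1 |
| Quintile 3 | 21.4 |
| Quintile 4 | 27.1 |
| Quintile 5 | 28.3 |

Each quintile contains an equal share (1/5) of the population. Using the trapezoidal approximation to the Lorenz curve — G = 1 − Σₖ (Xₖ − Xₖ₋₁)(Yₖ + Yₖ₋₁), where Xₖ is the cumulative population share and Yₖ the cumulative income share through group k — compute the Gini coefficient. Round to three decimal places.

Cumulative income shares Yₖ: 0.0510, 0.2320, 0.4460, 0.7170, 1.0000
Σ (Xₖ−Xₖ₋₁)(Yₖ+Yₖ₋₁) = (1/5)(0.0510+0.0000) + (1/5)(0.2320+0.0510) + (1/5)(0.4460+0.2320) + (1/5)(0.7170+0.4460) + (1/5)(1.0000+0.7170)
  = 0.0102 + 0.0566 + 0.1356 + 0.2326 + 0.3434 = 0.7784
G = 1 − 0.7784 = 0.2216

0.222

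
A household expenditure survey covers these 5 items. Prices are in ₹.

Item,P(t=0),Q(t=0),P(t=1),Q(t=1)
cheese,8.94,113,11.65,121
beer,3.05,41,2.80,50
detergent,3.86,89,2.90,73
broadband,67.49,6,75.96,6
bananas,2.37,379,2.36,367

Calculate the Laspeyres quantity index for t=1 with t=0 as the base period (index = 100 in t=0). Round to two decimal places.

Laspeyres quantity index uses base-period prices as weights.
ΣP(t=0)·Q(t=1) = 8.94×121 + 3.05×50 + 3.86×73 + 67.49×6 + 2.37×367 = 1081.74 + 152.5 + 281.78 + 404.94 + 869.79 = 2790.75
ΣP(t=0)·Q(t=0) = 8.94×113 + 3.05×41 + 3.86×89 + 67.49×6 + 2.37×379 = 1010.22 + 125.05 + 343.54 + 404.94 + 898.23 = 2781.98
Index = 2790.75 / 2781.98 × 100 = 100.3152

100.32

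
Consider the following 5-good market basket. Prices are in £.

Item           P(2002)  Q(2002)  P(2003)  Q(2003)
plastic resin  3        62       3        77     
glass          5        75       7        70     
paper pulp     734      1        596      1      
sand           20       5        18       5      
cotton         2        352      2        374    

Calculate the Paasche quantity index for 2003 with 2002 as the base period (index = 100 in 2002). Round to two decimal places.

Paasche quantity index uses current-period prices as weights.
ΣP(2003)·Q(2003) = 3×77 + 7×70 + 596×1 + 18×5 + 2×374 = 231 + 490 + 596 + 90 + 748 = 2155
ΣP(2003)·Q(2002) = 3×62 + 7×75 + 596×1 + 18×5 + 2×352 = 186 + 525 + 596 + 90 + 704 = 2101
Index = 2155 / 2101 × 100 = 102.5702

102.57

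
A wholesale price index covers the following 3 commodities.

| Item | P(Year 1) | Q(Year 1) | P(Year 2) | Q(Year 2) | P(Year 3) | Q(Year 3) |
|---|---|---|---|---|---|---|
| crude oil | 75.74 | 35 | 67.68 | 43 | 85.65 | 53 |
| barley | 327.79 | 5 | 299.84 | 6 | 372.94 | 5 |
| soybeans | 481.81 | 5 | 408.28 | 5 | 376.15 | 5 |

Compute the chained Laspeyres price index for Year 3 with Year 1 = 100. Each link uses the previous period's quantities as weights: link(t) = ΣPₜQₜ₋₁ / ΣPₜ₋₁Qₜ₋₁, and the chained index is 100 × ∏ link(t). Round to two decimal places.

101.94

Link Year 1→Year 2:
ΣP(Year 2)Q(Year 1) = 67.68×35 + 299.84×5 + 408.28×5 = 2368.8 + 1499.2 + 2041.4 = 5909.4
ΣP(Year 1)Q(Year 1) = 75.74×35 + 327.79×5 + 481.81×5 = 2650.9 + 1638.95 + 2409.05 = 6698.9
link = 5909.4/6698.9 = 0.882145
Link Year 2→Year 3:
ΣP(Year 3)Q(Year 2) = 85.65×43 + 372.94×6 + 376.15×5 = 3682.95 + 2237.64 + 1880.75 = 7801.34
ΣP(Year 2)Q(Year 2) = 67.68×43 + 299.84×6 + 408.28×5 = 2910.24 + 1799.04 + 2041.4 = 6750.68
link = 7801.34/6750.68 = 1.155638
Chained index = 100 × 0.882145 × 1.155638 = 101.9440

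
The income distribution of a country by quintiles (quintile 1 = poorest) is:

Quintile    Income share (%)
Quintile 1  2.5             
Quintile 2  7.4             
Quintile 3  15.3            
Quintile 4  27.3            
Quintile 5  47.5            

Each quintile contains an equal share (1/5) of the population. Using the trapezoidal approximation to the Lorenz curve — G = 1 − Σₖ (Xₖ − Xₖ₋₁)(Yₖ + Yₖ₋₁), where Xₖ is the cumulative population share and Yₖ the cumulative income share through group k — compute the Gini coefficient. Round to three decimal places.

0.440

Cumulative income shares Yₖ: 0.0250, 0.0990, 0.2520, 0.5250, 1.0000
Σ (Xₖ−Xₖ₋₁)(Yₖ+Yₖ₋₁) = (1/5)(0.0250+0.0000) + (1/5)(0.0990+0.0250) + (1/5)(0.2520+0.0990) + (1/5)(0.5250+0.2520) + (1/5)(1.0000+0.5250)
  = 0.0050 + 0.0248 + 0.0702 + 0.1554 + 0.3050 = 0.5604
G = 1 − 0.5604 = 0.4396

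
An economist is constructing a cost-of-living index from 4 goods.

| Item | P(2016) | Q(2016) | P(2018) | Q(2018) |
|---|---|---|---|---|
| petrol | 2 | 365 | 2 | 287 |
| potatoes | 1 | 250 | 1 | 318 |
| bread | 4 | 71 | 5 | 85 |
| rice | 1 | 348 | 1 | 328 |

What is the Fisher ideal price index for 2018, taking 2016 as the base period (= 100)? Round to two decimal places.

104.93

Laspeyres component (base-period weights):
ΣP(2018)Q(2016) = 2×365 + 1×250 + 5×71 + 1×348 = 730 + 250 + 355 + 348 = 1683
ΣP(2016)Q(2016) = 2×365 + 1×250 + 4×71 + 1×348 = 730 + 250 + 284 + 348 = 1612
L = 1683 / 1612 × 100 = 104.4045
Paasche component (current-period weights):
ΣP(2018)Q(2018) = 2×287 + 1×318 + 5×85 + 1×328 = 574 + 318 + 425 + 328 = 1645
ΣP(2016)Q(2018) = 2×287 + 1×318 + 4×85 + 1×328 = 574 + 318 + 340 + 328 = 1560
P = 1645 / 1560 × 100 = 105.4487
Fisher = √(L × P) = √(104.4045 × 105.4487) = 104.9253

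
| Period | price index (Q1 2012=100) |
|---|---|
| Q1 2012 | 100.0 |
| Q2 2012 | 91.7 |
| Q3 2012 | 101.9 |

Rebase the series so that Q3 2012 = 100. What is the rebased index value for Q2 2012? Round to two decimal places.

Rebased(Q2 2012) = 91.7 / 101.9 × 100 = 89.9902

89.99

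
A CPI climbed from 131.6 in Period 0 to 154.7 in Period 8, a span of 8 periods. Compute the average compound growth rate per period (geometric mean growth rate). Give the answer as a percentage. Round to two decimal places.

Growth factor = (154.7/131.6)^(1/8) = (1.175532)^(1/8) = 1.020421
Growth rate = 1.020421 − 1 = 0.020421 = 2.0421%

2.04%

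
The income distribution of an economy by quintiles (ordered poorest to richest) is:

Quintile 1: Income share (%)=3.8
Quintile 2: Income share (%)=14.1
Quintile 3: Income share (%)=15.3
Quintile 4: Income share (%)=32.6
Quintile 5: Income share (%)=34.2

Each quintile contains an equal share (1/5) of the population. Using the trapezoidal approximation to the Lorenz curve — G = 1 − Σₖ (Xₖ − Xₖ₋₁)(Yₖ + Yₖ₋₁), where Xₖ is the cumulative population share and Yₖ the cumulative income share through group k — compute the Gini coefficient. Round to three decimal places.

Cumulative income shares Yₖ: 0.0380, 0.1790, 0.3320, 0.6580, 1.0000
Σ (Xₖ−Xₖ₋₁)(Yₖ+Yₖ₋₁) = (1/5)(0.0380+0.0000) + (1/5)(0.1790+0.0380) + (1/5)(0.3320+0.1790) + (1/5)(0.6580+0.3320) + (1/5)(1.0000+0.6580)
  = 0.0076 + 0.0434 + 0.1022 + 0.1980 + 0.3316 = 0.6828
G = 1 − 0.6828 = 0.3172

0.317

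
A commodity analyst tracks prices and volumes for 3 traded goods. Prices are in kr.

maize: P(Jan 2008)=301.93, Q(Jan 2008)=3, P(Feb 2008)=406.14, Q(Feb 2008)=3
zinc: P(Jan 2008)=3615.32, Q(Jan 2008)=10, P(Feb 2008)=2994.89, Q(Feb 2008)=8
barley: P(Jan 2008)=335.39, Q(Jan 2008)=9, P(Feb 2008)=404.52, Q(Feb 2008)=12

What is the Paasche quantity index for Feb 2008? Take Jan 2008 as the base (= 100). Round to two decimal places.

86.28

Paasche quantity index uses current-period prices as weights.
ΣP(Feb 2008)·Q(Feb 2008) = 406.14×3 + 2994.89×8 + 404.52×12 = 1218.42 + 23959.12 + 4854.24 = 30031.78
ΣP(Feb 2008)·Q(Jan 2008) = 406.14×3 + 2994.89×10 + 404.52×9 = 1218.42 + 29948.9 + 3640.68 = 34808
Index = 30031.78 / 34808 × 100 = 86.2784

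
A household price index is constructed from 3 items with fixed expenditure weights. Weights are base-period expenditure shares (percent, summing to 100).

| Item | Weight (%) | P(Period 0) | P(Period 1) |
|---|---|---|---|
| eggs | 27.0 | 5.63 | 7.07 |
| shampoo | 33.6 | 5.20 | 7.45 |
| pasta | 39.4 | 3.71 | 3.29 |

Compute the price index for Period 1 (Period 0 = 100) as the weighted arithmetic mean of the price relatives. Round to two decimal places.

eggs: 27.0 × (7.07/5.63) = 27.0 × 1.255773 = 33.9059
shampoo: 33.6 × (7.45/5.20) = 33.6 × 1.432692 = 48.1385
pasta: 39.4 × (3.29/3.71) = 39.4 × 0.886792 = 34.9396
Index = Σ wᵢ·(p₁ᵢ/p₀ᵢ) = 33.9059 + 48.1385 + 34.9396 = 116.9839

116.98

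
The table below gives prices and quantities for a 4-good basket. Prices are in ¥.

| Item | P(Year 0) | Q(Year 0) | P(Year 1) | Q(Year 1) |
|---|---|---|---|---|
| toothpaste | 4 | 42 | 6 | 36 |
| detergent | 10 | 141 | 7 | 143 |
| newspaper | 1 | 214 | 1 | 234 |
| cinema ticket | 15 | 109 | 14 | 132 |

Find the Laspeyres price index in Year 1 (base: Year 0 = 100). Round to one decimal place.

Laspeyres price index uses base-period quantities as weights.
ΣP(Year 1)·Q(Year 0) = 6×42 + 7×141 + 1×214 + 14×109 = 252 + 987 + 214 + 1526 = 2979
ΣP(Year 0)·Q(Year 0) = 4×42 + 10×141 + 1×214 + 15×109 = 168 + 1410 + 214 + 1635 = 3427
Index = 2979 / 3427 × 100 = 86.9273

86.9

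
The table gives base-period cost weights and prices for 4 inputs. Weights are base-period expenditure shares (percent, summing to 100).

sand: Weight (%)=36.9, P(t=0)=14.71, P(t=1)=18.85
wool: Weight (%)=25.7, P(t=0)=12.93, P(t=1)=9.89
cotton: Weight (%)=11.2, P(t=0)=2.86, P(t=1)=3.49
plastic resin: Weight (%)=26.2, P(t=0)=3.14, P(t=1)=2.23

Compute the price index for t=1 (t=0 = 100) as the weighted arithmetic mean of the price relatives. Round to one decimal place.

99.2

sand: 36.9 × (18.85/14.71) = 36.9 × 1.281441 = 47.2852
wool: 25.7 × (9.89/12.93) = 25.7 × 0.764888 = 19.6576
cotton: 11.2 × (3.49/2.86) = 11.2 × 1.220280 = 13.6671
plastic resin: 26.2 × (2.23/3.14) = 26.2 × 0.710191 = 18.6070
Index = Σ wᵢ·(p₁ᵢ/p₀ᵢ) = 47.2852 + 19.6576 + 13.6671 + 18.6070 = 99.2169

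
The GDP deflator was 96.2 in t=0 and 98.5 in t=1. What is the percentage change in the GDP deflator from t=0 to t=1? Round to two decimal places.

2.39%

Change = (98.5 − 96.2) / 96.2 × 100
       = 2.3 / 96.2 × 100 = 2.3909%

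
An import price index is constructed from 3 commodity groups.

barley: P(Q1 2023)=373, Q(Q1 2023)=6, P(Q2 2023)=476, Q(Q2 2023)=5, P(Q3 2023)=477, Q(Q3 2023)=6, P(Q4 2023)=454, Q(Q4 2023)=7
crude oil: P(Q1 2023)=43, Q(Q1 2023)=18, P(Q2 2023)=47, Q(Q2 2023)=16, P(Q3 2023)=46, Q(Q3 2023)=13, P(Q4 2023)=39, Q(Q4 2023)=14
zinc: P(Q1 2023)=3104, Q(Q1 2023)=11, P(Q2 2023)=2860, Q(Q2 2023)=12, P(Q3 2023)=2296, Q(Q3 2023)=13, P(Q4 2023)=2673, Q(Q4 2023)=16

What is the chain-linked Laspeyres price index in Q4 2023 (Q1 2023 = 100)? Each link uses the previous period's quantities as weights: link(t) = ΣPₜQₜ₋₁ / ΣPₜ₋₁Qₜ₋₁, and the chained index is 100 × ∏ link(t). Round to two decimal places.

Link Q1 2023→Q2 2023:
ΣP(Q2 2023)Q(Q1 2023) = 476×6 + 47×18 + 2860×11 = 2856 + 846 + 31460 = 35162
ΣP(Q1 2023)Q(Q1 2023) = 373×6 + 43×18 + 3104×11 = 2238 + 774 + 34144 = 37156
link = 35162/37156 = 0.946334
Link Q2 2023→Q3 2023:
ΣP(Q3 2023)Q(Q2 2023) = 477×5 + 46×16 + 2296×12 = 2385 + 736 + 27552 = 30673
ΣP(Q2 2023)Q(Q2 2023) = 476×5 + 47×16 + 2860×12 = 2380 + 752 + 34320 = 37452
link = 30673/37452 = 0.818995
Link Q3 2023→Q4 2023:
ΣP(Q4 2023)Q(Q3 2023) = 454×6 + 39×13 + 2673×13 = 2724 + 507 + 34749 = 37980
ΣP(Q3 2023)Q(Q3 2023) = 477×6 + 46×13 + 2296×13 = 2862 + 598 + 29848 = 33308
link = 37980/33308 = 1.140267
Chained index = 100 × 0.946334 × 0.818995 × 1.140267 = 88.3756

88.38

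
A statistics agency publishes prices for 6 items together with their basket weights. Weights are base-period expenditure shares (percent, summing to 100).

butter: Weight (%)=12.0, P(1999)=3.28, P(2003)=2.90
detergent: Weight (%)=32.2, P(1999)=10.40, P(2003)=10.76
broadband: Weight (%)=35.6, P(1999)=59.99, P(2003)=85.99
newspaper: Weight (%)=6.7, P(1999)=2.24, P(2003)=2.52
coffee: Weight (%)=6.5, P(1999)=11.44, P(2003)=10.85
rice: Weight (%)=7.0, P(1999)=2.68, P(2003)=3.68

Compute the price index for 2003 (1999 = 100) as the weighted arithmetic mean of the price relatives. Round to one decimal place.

118.3

butter: 12.0 × (2.90/3.28) = 12.0 × 0.884146 = 10.6098
detergent: 32.2 × (10.76/10.40) = 32.2 × 1.034615 = 33.3146
broadband: 35.6 × (85.99/59.99) = 35.6 × 1.433406 = 51.0292
newspaper: 6.7 × (2.52/2.24) = 6.7 × 1.125000 = 7.5375
coffee: 6.5 × (10.85/11.44) = 6.5 × 0.948427 = 6.1648
rice: 7.0 × (3.68/2.68) = 7.0 × 1.373134 = 9.6119
Index = Σ wᵢ·(p₁ᵢ/p₀ᵢ) = 10.6098 + 33.3146 + 51.0292 + 7.5375 + 6.1648 + 9.6119 = 118.2678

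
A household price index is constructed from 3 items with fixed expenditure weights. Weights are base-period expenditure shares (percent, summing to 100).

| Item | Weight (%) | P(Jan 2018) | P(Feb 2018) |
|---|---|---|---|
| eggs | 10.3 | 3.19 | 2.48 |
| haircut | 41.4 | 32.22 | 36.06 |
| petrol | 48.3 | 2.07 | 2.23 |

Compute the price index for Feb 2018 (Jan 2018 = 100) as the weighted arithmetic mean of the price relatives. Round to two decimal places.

eggs: 10.3 × (2.48/3.19) = 10.3 × 0.777429 = 8.0075
haircut: 41.4 × (36.06/32.22) = 41.4 × 1.119181 = 46.3341
petrol: 48.3 × (2.23/2.07) = 48.3 × 1.077295 = 52.0333
Index = Σ wᵢ·(p₁ᵢ/p₀ᵢ) = 8.0075 + 46.3341 + 52.0333 = 106.3749

106.37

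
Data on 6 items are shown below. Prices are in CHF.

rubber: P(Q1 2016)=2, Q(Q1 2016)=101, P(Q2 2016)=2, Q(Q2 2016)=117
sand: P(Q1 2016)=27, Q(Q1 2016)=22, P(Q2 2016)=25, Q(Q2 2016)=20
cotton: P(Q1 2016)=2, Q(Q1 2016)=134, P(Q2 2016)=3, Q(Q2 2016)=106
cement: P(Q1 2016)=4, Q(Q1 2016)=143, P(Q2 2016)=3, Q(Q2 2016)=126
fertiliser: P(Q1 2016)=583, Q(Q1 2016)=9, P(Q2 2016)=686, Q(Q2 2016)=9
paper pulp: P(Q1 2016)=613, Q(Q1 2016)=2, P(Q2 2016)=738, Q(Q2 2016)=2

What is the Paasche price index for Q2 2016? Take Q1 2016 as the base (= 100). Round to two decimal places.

Paasche price index uses current-period quantities as weights.
ΣP(Q2 2016)·Q(Q2 2016) = 2×117 + 25×20 + 3×106 + 3×126 + 686×9 + 738×2 = 234 + 500 + 318 + 378 + 6174 + 1476 = 9080
ΣP(Q1 2016)·Q(Q2 2016) = 2×117 + 27×20 + 2×106 + 4×126 + 583×9 + 613×2 = 234 + 540 + 212 + 504 + 5247 + 1226 = 7963
Index = 9080 / 7963 × 100 = 114.0274

114.03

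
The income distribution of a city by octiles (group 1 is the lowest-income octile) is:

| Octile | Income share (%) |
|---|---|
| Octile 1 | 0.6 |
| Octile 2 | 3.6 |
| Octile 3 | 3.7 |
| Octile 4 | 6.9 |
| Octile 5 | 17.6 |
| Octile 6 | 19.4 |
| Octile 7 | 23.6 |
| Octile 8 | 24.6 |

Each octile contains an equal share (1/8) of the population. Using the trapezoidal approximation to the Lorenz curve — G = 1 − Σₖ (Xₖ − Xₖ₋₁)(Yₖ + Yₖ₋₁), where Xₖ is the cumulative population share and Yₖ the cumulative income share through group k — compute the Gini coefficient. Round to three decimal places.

0.407

Cumulative income shares Yₖ: 0.0060, 0.0420, 0.0790, 0.1480, 0.3240, 0.5180, 0.7540, 1.0000
Σ (Xₖ−Xₖ₋₁)(Yₖ+Yₖ₋₁) = (1/8)(0.0060+0.0000) + (1/8)(0.0420+0.0060) + (1/8)(0.0790+0.0420) + (1/8)(0.1480+0.0790) + (1/8)(0.3240+0.1480) + (1/8)(0.5180+0.3240) + (1/8)(0.7540+0.5180) + (1/8)(1.0000+0.7540)
  = 0.0008 + 0.0060 + 0.0151 + 0.0284 + 0.0590 + 0.1053 + 0.1590 + 0.2193 = 0.5927
G = 1 − 0.5927 = 0.4073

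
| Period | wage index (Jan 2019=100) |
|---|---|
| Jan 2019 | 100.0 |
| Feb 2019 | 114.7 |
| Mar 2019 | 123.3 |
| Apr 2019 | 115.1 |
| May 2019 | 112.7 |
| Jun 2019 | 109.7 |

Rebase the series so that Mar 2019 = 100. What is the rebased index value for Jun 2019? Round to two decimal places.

Rebased(Jun 2019) = 109.7 / 123.3 × 100 = 88.9700

88.97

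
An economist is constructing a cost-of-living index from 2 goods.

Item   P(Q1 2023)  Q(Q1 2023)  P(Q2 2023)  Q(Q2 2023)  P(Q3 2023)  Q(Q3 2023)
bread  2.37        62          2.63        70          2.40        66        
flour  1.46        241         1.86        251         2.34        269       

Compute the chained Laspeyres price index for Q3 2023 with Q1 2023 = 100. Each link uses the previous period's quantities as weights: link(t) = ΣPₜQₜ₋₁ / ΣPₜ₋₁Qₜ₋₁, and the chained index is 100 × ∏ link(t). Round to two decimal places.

Link Q1 2023→Q2 2023:
ΣP(Q2 2023)Q(Q1 2023) = 2.63×62 + 1.86×241 = 163.06 + 448.26 = 611.32
ΣP(Q1 2023)Q(Q1 2023) = 2.37×62 + 1.46×241 = 146.94 + 351.86 = 498.8
link = 611.32/498.8 = 1.225581
Link Q2 2023→Q3 2023:
ΣP(Q3 2023)Q(Q2 2023) = 2.40×70 + 2.34×251 = 168 + 587.34 = 755.34
ΣP(Q2 2023)Q(Q2 2023) = 2.63×70 + 1.86×251 = 184.1 + 466.86 = 650.96
link = 755.34/650.96 = 1.160348
Chained index = 100 × 1.225581 × 1.160348 = 142.2101

142.21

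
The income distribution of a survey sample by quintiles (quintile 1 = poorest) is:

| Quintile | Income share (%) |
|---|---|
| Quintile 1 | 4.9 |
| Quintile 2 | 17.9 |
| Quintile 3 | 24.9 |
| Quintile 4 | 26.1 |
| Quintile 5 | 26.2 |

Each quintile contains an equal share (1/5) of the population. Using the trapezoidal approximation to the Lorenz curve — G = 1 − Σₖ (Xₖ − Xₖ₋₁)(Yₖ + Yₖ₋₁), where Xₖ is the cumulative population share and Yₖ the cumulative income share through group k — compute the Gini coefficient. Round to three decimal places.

Cumulative income shares Yₖ: 0.0490, 0.2280, 0.4770, 0.7380, 1.0000
Σ (Xₖ−Xₖ₋₁)(Yₖ+Yₖ₋₁) = (1/5)(0.0490+0.0000) + (1/5)(0.2280+0.0490) + (1/5)(0.4770+0.2280) + (1/5)(0.7380+0.4770) + (1/5)(1.0000+0.7380)
  = 0.0098 + 0.0554 + 0.1410 + 0.2430 + 0.3476 = 0.7968
G = 1 − 0.7968 = 0.2032

0.203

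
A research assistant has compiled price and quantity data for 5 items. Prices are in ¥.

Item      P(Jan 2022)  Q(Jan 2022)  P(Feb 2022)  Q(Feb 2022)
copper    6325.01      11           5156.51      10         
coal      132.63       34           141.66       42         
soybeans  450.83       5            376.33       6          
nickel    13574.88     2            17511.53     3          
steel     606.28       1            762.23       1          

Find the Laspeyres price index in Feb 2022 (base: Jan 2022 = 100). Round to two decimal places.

Laspeyres price index uses base-period quantities as weights.
ΣP(Feb 2022)·Q(Jan 2022) = 5156.51×11 + 141.66×34 + 376.33×5 + 17511.53×2 + 762.23×1 = 56721.61 + 4816.44 + 1881.65 + 35023.06 + 762.23 = 99204.99
ΣP(Jan 2022)·Q(Jan 2022) = 6325.01×11 + 132.63×34 + 450.83×5 + 13574.88×2 + 606.28×1 = 69575.11 + 4509.42 + 2254.15 + 27149.76 + 606.28 = 104094.72
Index = 99204.99 / 104094.72 × 100 = 95.3026

95.30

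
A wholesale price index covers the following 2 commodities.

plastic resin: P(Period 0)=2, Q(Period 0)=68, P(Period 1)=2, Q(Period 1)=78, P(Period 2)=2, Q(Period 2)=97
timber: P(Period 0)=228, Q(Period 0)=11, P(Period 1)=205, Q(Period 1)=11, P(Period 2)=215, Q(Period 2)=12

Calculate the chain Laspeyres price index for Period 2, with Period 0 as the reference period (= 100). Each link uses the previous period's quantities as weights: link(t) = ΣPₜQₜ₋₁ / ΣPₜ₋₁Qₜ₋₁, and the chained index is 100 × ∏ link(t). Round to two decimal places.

94.56

Link Period 0→Period 1:
ΣP(Period 1)Q(Period 0) = 2×68 + 205×11 = 136 + 2255 = 2391
ΣP(Period 0)Q(Period 0) = 2×68 + 228×11 = 136 + 2508 = 2644
link = 2391/2644 = 0.904312
Link Period 1→Period 2:
ΣP(Period 2)Q(Period 1) = 2×78 + 215×11 = 156 + 2365 = 2521
ΣP(Period 1)Q(Period 1) = 2×78 + 205×11 = 156 + 2255 = 2411
link = 2521/2411 = 1.045624
Chained index = 100 × 0.904312 × 1.045624 = 94.5570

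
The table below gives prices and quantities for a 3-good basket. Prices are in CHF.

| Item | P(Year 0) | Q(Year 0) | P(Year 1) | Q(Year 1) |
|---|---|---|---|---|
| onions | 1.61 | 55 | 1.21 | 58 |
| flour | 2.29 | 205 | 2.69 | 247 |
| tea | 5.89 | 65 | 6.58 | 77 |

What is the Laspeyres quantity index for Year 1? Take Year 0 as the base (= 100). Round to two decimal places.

Laspeyres quantity index uses base-period prices as weights.
ΣP(Year 0)·Q(Year 1) = 1.61×58 + 2.29×247 + 5.89×77 = 93.38 + 565.63 + 453.53 = 1112.54
ΣP(Year 0)·Q(Year 0) = 1.61×55 + 2.29×205 + 5.89×65 = 88.55 + 469.45 + 382.85 = 940.85
Index = 1112.54 / 940.85 × 100 = 118.2484

118.25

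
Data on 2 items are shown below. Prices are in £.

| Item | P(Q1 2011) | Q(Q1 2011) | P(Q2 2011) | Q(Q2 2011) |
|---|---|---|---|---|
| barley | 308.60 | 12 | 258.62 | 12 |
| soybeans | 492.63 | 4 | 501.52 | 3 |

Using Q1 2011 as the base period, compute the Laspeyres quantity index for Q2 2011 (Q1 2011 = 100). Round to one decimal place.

Laspeyres quantity index uses base-period prices as weights.
ΣP(Q1 2011)·Q(Q2 2011) = 308.60×12 + 492.63×3 = 3703.2 + 1477.89 = 5181.09
ΣP(Q1 2011)·Q(Q1 2011) = 308.60×12 + 492.63×4 = 3703.2 + 1970.52 = 5673.72
Index = 5181.09 / 5673.72 × 100 = 91.3173

91.3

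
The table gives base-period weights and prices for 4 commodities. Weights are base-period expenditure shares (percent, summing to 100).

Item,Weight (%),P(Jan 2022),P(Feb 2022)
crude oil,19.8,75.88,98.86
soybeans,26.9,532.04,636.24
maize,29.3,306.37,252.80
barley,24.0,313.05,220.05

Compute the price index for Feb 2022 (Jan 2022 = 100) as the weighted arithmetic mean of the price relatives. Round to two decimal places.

99.01

crude oil: 19.8 × (98.86/75.88) = 19.8 × 1.302847 = 25.7964
soybeans: 26.9 × (636.24/532.04) = 26.9 × 1.195850 = 32.1684
maize: 29.3 × (252.80/306.37) = 29.3 × 0.825146 = 24.1768
barley: 24.0 × (220.05/313.05) = 24.0 × 0.702923 = 16.8701
Index = Σ wᵢ·(p₁ᵢ/p₀ᵢ) = 25.7964 + 32.1684 + 24.1768 + 16.8701 = 99.0117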